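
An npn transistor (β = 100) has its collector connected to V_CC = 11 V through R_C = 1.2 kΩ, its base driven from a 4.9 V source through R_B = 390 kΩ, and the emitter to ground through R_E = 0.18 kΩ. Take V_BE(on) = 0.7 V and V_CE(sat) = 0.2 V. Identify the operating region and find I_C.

Assume active. Base-emitter loop: I_B = (V_BB − V_BE)/(R_B + (β+1)R_E) = (4.9 − 0.7)/(390 + 101×0.18) = 0.0103 mA.
I_C = β·I_B = 100×0.0103 = 1.03 mA.
V_CE = V_CC − I_C·R_C − I_E·R_E = 11 − 1.03×1.2 − 1.04×0.18 = 9.58 V > V_CE(sat), so the active-region assumption holds.

active; I_C ≈ 1 mA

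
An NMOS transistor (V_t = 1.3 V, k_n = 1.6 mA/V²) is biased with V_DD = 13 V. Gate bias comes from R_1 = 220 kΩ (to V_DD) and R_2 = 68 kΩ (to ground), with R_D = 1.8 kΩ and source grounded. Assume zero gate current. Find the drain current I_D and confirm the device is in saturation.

I_D ≈ 2.5 mA

V_G = V_DD·R_2/(R_1+R_2) = 13×68/288 = 3.07 V. With the source grounded, V_GS = V_G = 3.07 V.
Assume saturation: I_D = (k_n/2)(V_GS − V_t)² = (1.6/2)×(3.07 − 1.3)² = 0.8×1.77² = 2.5 mA.
V_DS = V_DD − I_D·R_D = 13 − 2.5×1.8 = 8.49 V.
Saturation requires V_DS ≥ V_GS − V_t = 1.77 V; 8.49 ≥ 1.77 ✓.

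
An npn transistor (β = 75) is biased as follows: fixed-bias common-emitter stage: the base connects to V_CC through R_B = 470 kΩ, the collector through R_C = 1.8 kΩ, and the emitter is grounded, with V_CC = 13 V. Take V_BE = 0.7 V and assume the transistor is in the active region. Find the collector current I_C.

Base loop: V_CC = I_B·R_B + V_BE, so I_B = (13 − 0.7)/470 kΩ = 0.0262 mA.
In the active region I_C = β·I_B = 75 × 0.0262 = 1.96 mA.
Collector loop: V_CE = V_CC − I_C·R_C = 13 − 1.96×1.8 = 9.47 V.
Since V_CE = 9.47 V > V_CE(sat) ≈ 0.2 V, the transistor is in the active region as assumed.

I_C ≈ 2 mA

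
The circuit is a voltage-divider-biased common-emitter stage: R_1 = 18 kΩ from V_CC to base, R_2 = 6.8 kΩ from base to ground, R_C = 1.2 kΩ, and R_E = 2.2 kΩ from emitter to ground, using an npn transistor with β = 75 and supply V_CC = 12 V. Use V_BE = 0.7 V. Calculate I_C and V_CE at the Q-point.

Thevenize the base divider: V_Th = V_CC·R_2/(R_1+R_2) = 12×6.8/24.8 = 3.29 V, R_Th = R_1‖R_2 = 4.94 kΩ.
Base-emitter loop: V_Th = I_B·R_Th + V_BE + (β+1)I_B·R_E, so I_B = (3.29 − 0.7) / (4.94 + 76×2.2) = 0.015 mA.
I_C = β·I_B = 75×0.015 = 1.13 mA, and I_E = (β+1)I_B = 1.14 mA.
V_CE = V_CC − I_C·R_C − I_E·R_E = 12 − 1.13×1.2 − 1.14×2.2 = 8.13 V.
V_CE = 8.13 V > 0.2 V confirms active-region operation.

I_C ≈ 1.1 mA, V_CE ≈ 8.1 V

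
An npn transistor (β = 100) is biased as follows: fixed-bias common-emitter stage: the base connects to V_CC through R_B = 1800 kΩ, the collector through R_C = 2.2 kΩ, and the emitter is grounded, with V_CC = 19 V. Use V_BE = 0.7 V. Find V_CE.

Base loop: V_CC = I_B·R_B + V_BE, so I_B = (19 − 0.7)/1800 kΩ = 0.0102 mA.
In the active region I_C = β·I_B = 100 × 0.0102 = 1.02 mA.
Collector loop: V_CE = V_CC − I_C·R_C = 19 − 1.02×2.2 = 16.8 V.
Since V_CE = 16.8 V > V_CE(sat) ≈ 0.2 V, the transistor is in the active region as assumed.

V_CE ≈ 17 V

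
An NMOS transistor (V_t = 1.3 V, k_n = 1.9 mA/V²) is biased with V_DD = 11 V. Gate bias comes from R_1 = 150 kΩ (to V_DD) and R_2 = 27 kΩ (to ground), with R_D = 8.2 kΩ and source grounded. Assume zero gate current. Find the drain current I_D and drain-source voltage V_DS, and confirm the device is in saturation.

I_D ≈ 0.14 mA, V_DS ≈ 9.9 V

V_G = V_DD·R_2/(R_1+R_2) = 11×27/177 = 1.68 V. With the source grounded, V_GS = V_G = 1.68 V.
Assume saturation: I_D = (k_n/2)(V_GS − V_t)² = (1.9/2)×(1.68 − 1.3)² = 0.95×0.378² = 0.136 mA.
V_DS = V_DD − I_D·R_D = 11 − 0.136×8.2 = 9.89 V.
Saturation requires V_DS ≥ V_GS − V_t = 0.378 V; 9.89 ≥ 0.378 ✓.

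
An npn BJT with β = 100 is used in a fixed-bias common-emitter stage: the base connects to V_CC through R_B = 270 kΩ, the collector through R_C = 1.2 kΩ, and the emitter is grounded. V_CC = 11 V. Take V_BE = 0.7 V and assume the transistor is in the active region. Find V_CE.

Base loop: V_CC = I_B·R_B + V_BE, so I_B = (11 − 0.7)/270 kΩ = 0.0381 mA.
In the active region I_C = β·I_B = 100 × 0.0381 = 3.81 mA.
Collector loop: V_CE = V_CC − I_C·R_C = 11 − 3.81×1.2 = 6.42 V.
Since V_CE = 6.42 V > V_CE(sat) ≈ 0.2 V, the transistor is in the active region as assumed.

V_CE ≈ 6.4 V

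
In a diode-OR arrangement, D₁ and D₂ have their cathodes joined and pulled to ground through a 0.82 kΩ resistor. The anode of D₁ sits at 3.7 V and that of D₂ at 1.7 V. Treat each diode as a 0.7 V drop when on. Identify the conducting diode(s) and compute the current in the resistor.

Only D₁ conducts; I_R ≈ 3.7 mA

Assume both conduct. Then node N would need to be at both 3.7−0.7 = 3 V and 1.7−0.7 = 1 V, which is impossible.
Assume only D₁ conducts: V_N = 3.7 − 0.7 = 3 V, so I_R = 3/0.82 = 3.66 mA.
Check D₂: its anode-to-cathode voltage is 1.7 − 3 = -1.3 V < 0.7 V, so it is off. The assumption is consistent.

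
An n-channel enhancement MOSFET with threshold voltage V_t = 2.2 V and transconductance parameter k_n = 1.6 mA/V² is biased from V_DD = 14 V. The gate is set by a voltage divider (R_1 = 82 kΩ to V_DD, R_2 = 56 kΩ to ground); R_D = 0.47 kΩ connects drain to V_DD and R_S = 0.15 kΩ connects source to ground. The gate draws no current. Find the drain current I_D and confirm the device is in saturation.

I_D ≈ 5.6 mA

V_G = V_DD·R_2/(R_1+R_2) = 14×56/138 = 5.68 V.
Assume saturation: I_D = (k_n/2)(V_GS − V_t)² with V_GS = V_G − I_D·R_S = 5.68 − 0.15·I_D.
Substituting gives 0.018·I_D² − 1.84·I_D + 9.69 = 0, with roots I_D = 5.59 or 96.4 mA.
The root I_D = 96.4 mA gives V_GS = -8.78 V ≤ V_t, so take I_D = 5.59 mA.
Then V_GS = 4.84 V and V_DS = V_DD − I_D(R_D+R_S) = 14 − 5.59×0.62 = 10.5 V.
Saturation requires V_DS ≥ V_GS − V_t = 2.64 V; 10.5 ≥ 2.64 ✓.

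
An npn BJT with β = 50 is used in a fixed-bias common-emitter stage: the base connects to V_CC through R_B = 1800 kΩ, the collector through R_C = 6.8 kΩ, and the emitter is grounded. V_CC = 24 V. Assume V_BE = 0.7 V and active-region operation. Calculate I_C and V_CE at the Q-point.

Base loop: V_CC = I_B·R_B + V_BE, so I_B = (24 − 0.7)/1800 kΩ = 0.0129 mA.
In the active region I_C = β·I_B = 50 × 0.0129 = 0.647 mA.
Collector loop: V_CE = V_CC − I_C·R_C = 24 − 0.647×6.8 = 19.6 V.
Since V_CE = 19.6 V > V_CE(sat) ≈ 0.2 V, the transistor is in the active region as assumed.

I_C ≈ 0.65 mA, V_CE ≈ 20 V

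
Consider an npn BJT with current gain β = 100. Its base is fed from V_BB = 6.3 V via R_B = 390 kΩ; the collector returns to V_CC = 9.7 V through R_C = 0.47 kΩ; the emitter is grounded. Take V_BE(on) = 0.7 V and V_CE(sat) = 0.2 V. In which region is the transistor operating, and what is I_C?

Assume active. Base-emitter loop: I_B = (V_BB − V_BE)/R_B = (6.3 − 0.7)/390 = 0.0144 mA.
I_C = β·I_B = 100×0.0144 = 1.44 mA.
V_CE = V_CC − I_C·R_C = 9.7 − 1.44×0.47 = 9.03 V > V_CE(sat), so the active-region assumption holds.

active; I_C ≈ 1.4 mA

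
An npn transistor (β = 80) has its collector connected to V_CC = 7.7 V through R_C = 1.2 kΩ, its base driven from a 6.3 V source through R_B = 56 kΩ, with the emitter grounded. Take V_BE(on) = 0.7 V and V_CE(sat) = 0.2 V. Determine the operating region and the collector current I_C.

saturation; I_C ≈ 6.2 mA

Assume active: I_B = (6.3 − 0.7)/56 = 0.1 mA, giving I_C = β·I_B = 8 mA.
But then V_CE = 7.7 − 8×1.2 = -1.9 V < V_CE(sat) = 0.2 V — impossible in the active region.
So the transistor is saturated. With V_CE = 0.2 V, I_C = (V_CC − 0.2)/R_C = 7.5/1.2 = 6.25 mA.
Check: β·I_B = 8 mA > I_C = 6.25 mA, confirming saturation.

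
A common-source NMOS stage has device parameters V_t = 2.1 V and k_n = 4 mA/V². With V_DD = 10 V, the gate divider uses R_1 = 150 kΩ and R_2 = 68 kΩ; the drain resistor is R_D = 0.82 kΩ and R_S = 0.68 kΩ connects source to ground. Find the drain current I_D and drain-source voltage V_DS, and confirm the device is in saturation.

V_G = V_DD·R_2/(R_1+R_2) = 10×68/218 = 3.12 V.
Assume saturation: I_D = (k_n/2)(V_GS − V_t)² with V_GS = V_G − I_D·R_S = 3.12 − 0.68·I_D.
Substituting gives 0.925·I_D² − 3.77·I_D + 2.08 = 0, with roots I_D = 0.656 or 3.42 mA.
The root I_D = 3.42 mA gives V_GS = 0.792 V ≤ V_t, so take I_D = 0.656 mA.
Then V_GS = 2.67 V and V_DS = V_DD − I_D(R_D+R_S) = 10 − 0.656×1.5 = 9.02 V.
Saturation requires V_DS ≥ V_GS − V_t = 0.573 V; 9.02 ≥ 0.573 ✓.

I_D ≈ 0.66 mA, V_DS ≈ 9 V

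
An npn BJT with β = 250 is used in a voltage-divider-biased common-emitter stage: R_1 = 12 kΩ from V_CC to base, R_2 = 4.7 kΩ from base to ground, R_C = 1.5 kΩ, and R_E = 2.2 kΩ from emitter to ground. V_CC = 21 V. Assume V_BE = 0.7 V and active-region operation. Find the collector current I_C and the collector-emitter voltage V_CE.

I_C ≈ 2.3 mA, V_CE ≈ 12 V

Thevenize the base divider: V_Th = V_CC·R_2/(R_1+R_2) = 21×4.7/16.7 = 5.91 V, R_Th = R_1‖R_2 = 3.38 kΩ.
Base-emitter loop: V_Th = I_B·R_Th + V_BE + (β+1)I_B·R_E, so I_B = (5.91 − 0.7) / (3.38 + 251×2.2) = 0.00938 mA.
I_C = β·I_B = 250×0.00938 = 2.34 mA, and I_E = (β+1)I_B = 2.35 mA.
V_CE = V_CC − I_C·R_C − I_E·R_E = 21 − 2.34×1.5 − 2.35×2.2 = 12.3 V.
V_CE = 12.3 V > 0.2 V confirms active-region operation.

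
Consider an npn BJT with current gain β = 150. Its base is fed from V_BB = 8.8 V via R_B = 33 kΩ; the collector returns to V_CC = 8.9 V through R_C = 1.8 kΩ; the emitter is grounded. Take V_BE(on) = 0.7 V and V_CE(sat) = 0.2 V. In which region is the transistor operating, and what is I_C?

saturation; I_C ≈ 4.8 mA

Assume active: I_B = (8.8 − 0.7)/33 = 0.245 mA, giving I_C = β·I_B = 36.8 mA.
But then V_CE = 8.9 − 36.8×1.8 = -57.4 V < V_CE(sat) = 0.2 V — impossible in the active region.
So the transistor is saturated. With V_CE = 0.2 V, I_C = (V_CC − 0.2)/R_C = 8.7/1.8 = 4.83 mA.
Check: β·I_B = 36.8 mA > I_C = 4.83 mA, confirming saturation.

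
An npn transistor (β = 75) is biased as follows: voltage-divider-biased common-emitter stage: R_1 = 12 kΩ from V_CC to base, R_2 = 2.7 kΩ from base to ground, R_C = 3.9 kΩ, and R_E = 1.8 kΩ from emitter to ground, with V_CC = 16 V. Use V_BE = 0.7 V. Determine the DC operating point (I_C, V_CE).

Thevenize the base divider: V_Th = V_CC·R_2/(R_1+R_2) = 16×2.7/14.7 = 2.94 V, R_Th = R_1‖R_2 = 2.2 kΩ.
Base-emitter loop: V_Th = I_B·R_Th + V_BE + (β+1)I_B·R_E, so I_B = (2.94 − 0.7) / (2.2 + 76×1.8) = 0.0161 mA.
I_C = β·I_B = 75×0.0161 = 1.21 mA, and I_E = (β+1)I_B = 1.22 mA.
V_CE = V_CC − I_C·R_C − I_E·R_E = 16 − 1.21×3.9 − 1.22×1.8 = 9.09 V.
V_CE = 9.09 V > 0.2 V confirms active-region operation.

I_C ≈ 1.2 mA, V_CE ≈ 9.1 V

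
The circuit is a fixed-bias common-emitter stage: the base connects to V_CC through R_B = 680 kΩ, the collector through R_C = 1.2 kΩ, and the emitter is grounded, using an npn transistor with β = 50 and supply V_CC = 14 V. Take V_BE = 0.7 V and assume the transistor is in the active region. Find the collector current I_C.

Base loop: V_CC = I_B·R_B + V_BE, so I_B = (14 − 0.7)/680 kΩ = 0.0196 mA.
In the active region I_C = β·I_B = 50 × 0.0196 = 0.978 mA.
Collector loop: V_CE = V_CC − I_C·R_C = 14 − 0.978×1.2 = 12.8 V.
Since V_CE = 12.8 V > V_CE(sat) ≈ 0.2 V, the transistor is in the active region as assumed.

I_C ≈ 0.98 mA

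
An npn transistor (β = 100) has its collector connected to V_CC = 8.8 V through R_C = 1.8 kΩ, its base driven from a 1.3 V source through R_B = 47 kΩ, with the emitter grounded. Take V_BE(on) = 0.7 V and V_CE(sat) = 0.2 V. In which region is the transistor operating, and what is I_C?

active; I_C ≈ 1.3 mA

Assume active. Base-emitter loop: I_B = (V_BB − V_BE)/R_B = (1.3 − 0.7)/47 = 0.0128 mA.
I_C = β·I_B = 100×0.0128 = 1.28 mA.
V_CE = V_CC − I_C·R_C = 8.8 − 1.28×1.8 = 6.5 V > V_CE(sat), so the active-region assumption holds.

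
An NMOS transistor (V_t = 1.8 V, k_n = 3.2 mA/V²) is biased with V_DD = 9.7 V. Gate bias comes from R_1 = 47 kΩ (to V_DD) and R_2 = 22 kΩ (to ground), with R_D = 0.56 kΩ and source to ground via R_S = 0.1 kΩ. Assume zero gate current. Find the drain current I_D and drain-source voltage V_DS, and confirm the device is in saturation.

V_G = V_DD·R_2/(R_1+R_2) = 9.7×22/69 = 3.09 V.
Assume saturation: I_D = (k_n/2)(V_GS − V_t)² with V_GS = V_G − I_D·R_S = 3.09 − 0.1·I_D.
Substituting gives 0.016·I_D² − 1.41·I_D + 2.67 = 0, with roots I_D = 1.93 or 86.4 mA.
The root I_D = 86.4 mA gives V_GS = -5.55 V ≤ V_t, so take I_D = 1.93 mA.
Then V_GS = 2.9 V and V_DS = V_DD − I_D(R_D+R_S) = 9.7 − 1.93×0.66 = 8.42 V.
Saturation requires V_DS ≥ V_GS − V_t = 1.1 V; 8.42 ≥ 1.1 ✓.

I_D ≈ 1.9 mA, V_DS ≈ 8.4 V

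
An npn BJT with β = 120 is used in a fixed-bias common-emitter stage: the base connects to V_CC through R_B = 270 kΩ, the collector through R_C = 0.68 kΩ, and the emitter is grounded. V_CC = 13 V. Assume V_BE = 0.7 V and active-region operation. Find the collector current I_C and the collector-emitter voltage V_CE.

I_C ≈ 5.5 mA, V_CE ≈ 9.3 V

Base loop: V_CC = I_B·R_B + V_BE, so I_B = (13 − 0.7)/270 kΩ = 0.0456 mA.
In the active region I_C = β·I_B = 120 × 0.0456 = 5.47 mA.
Collector loop: V_CE = V_CC − I_C·R_C = 13 − 5.47×0.68 = 9.28 V.
Since V_CE = 9.28 V > V_CE(sat) ≈ 0.2 V, the transistor is in the active region as assumed.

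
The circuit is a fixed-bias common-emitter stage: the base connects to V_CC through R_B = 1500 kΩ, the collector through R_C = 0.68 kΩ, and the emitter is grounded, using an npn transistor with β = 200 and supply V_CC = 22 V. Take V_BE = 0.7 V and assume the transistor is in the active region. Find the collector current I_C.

Base loop: V_CC = I_B·R_B + V_BE, so I_B = (22 − 0.7)/1500 kΩ = 0.0142 mA.
In the active region I_C = β·I_B = 200 × 0.0142 = 2.84 mA.
Collector loop: V_CE = V_CC − I_C·R_C = 22 − 2.84×0.68 = 20.1 V.
Since V_CE = 20.1 V > V_CE(sat) ≈ 0.2 V, the transistor is in the active region as assumed.

I_C ≈ 2.8 mA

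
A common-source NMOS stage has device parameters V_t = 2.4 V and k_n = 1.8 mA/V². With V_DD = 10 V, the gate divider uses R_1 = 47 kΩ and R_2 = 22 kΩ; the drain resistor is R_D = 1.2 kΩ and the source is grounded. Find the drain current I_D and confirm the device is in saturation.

V_G = V_DD·R_2/(R_1+R_2) = 10×22/69 = 3.19 V. With the source grounded, V_GS = V_G = 3.19 V.
Assume saturation: I_D = (k_n/2)(V_GS − V_t)² = (1.8/2)×(3.19 − 2.4)² = 0.9×0.788² = 0.559 mA.
V_DS = V_DD − I_D·R_D = 10 − 0.559×1.2 = 9.33 V.
Saturation requires V_DS ≥ V_GS − V_t = 0.788 V; 9.33 ≥ 0.788 ✓.

I_D ≈ 0.56 mA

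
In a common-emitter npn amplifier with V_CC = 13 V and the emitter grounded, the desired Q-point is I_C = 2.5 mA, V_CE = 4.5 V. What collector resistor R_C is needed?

R_C ≈ 3.4 kΩ

Collector loop: V_CC = I_C·R_C + V_CE.
R_C = (V_CC − V_CE)/I_C = (13 − 4.5)/2.5 = 3.4 kΩ.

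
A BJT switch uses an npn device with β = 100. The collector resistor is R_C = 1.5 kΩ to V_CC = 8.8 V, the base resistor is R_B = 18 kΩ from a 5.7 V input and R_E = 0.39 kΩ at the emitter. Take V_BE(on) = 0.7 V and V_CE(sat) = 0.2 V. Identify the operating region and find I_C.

Assume active: I_B = (5.7 − 0.7)/(18 + 101×0.39) = 0.0871 mA, I_C = β·I_B = 8.71 mA.
Then V_CE = 8.8 − 8.71×1.5 − 8.8×0.39 = -7.7 V < 0.2 V — the active assumption fails.
Re-solve with V_CE = 0.2 V. KCL at the emitter: V_E/R_E = (V_BB−0.7−V_E)/R_B + (V_CC−0.2−V_E)/R_C, giving V_E = 1.83 V.
I_C = (V_CC − 0.2 − V_E)/R_C = (8.6 − 1.83)/1.5 = 4.51 mA.
Check: I_B = (5 − 1.83)/18 = 0.176 mA, and β·I_B = 17.6 mA > I_C, confirming saturation.

saturation; I_C ≈ 4.5 mA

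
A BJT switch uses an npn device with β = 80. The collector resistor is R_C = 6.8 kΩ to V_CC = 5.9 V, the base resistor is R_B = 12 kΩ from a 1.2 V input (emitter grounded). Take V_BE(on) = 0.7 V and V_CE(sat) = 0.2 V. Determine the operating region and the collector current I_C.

saturation; I_C ≈ 0.84 mA

Assume active: I_B = (1.2 − 0.7)/12 = 0.0417 mA, giving I_C = β·I_B = 3.33 mA.
But then V_CE = 5.9 − 3.33×6.8 = -16.8 V < V_CE(sat) = 0.2 V — impossible in the active region.
So the transistor is saturated. With V_CE = 0.2 V, I_C = (V_CC − 0.2)/R_C = 5.7/6.8 = 0.838 mA.
Check: β·I_B = 3.33 mA > I_C = 0.838 mA, confirming saturation.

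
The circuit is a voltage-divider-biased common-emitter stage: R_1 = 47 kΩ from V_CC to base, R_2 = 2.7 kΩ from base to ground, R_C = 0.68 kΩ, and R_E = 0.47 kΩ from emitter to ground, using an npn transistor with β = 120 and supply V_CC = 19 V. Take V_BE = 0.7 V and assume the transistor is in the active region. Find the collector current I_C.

Thevenize the base divider: V_Th = V_CC·R_2/(R_1+R_2) = 19×2.7/49.7 = 1.03 V, R_Th = R_1‖R_2 = 2.55 kΩ.
Base-emitter loop: V_Th = I_B·R_Th + V_BE + (β+1)I_B·R_E, so I_B = (1.03 − 0.7) / (2.55 + 121×0.47) = 0.00559 mA.
I_C = β·I_B = 120×0.00559 = 0.671 mA, and I_E = (β+1)I_B = 0.676 mA.
V_CE = V_CC − I_C·R_C − I_E·R_E = 19 − 0.671×0.68 − 0.676×0.47 = 18.2 V.
V_CE = 18.2 V > 0.2 V confirms active-region operation.

I_C ≈ 0.67 mA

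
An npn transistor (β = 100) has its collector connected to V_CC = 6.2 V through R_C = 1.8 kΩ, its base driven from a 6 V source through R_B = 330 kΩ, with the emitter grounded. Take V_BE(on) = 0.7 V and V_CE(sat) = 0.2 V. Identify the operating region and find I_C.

active; I_C ≈ 1.6 mA

Assume active. Base-emitter loop: I_B = (V_BB − V_BE)/R_B = (6 − 0.7)/330 = 0.0161 mA.
I_C = β·I_B = 100×0.0161 = 1.61 mA.
V_CE = V_CC − I_C·R_C = 6.2 − 1.61×1.8 = 3.31 V > V_CE(sat), so the active-region assumption holds.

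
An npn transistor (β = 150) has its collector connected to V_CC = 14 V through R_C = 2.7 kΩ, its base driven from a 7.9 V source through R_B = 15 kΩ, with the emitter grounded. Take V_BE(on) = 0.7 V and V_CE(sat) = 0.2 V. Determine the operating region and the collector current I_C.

saturation; I_C ≈ 5.1 mA

Assume active: I_B = (7.9 − 0.7)/15 = 0.48 mA, giving I_C = β·I_B = 72 mA.
But then V_CE = 14 − 72×2.7 = -180 V < V_CE(sat) = 0.2 V — impossible in the active region.
So the transistor is saturated. With V_CE = 0.2 V, I_C = (V_CC − 0.2)/R_C = 13.8/2.7 = 5.11 mA.
Check: β·I_B = 72 mA > I_C = 5.11 mA, confirming saturation.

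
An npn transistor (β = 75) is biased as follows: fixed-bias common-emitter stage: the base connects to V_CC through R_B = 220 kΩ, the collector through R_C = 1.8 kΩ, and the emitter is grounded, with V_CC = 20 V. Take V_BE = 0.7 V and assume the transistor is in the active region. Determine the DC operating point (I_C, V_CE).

Base loop: V_CC = I_B·R_B + V_BE, so I_B = (20 − 0.7)/220 kΩ = 0.0877 mA.
In the active region I_C = β·I_B = 75 × 0.0877 = 6.58 mA.
Collector loop: V_CE = V_CC − I_C·R_C = 20 − 6.58×1.8 = 8.16 V.
Since V_CE = 8.16 V > V_CE(sat) ≈ 0.2 V, the transistor is in the active region as assumed.

I_C ≈ 6.6 mA, V_CE ≈ 8.2 V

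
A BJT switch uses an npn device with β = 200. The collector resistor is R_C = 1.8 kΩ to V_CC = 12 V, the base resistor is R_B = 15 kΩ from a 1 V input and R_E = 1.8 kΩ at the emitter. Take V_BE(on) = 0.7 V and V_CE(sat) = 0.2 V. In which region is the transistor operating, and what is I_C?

Assume active. Base-emitter loop: I_B = (V_BB − V_BE)/(R_B + (β+1)R_E) = (1 − 0.7)/(15 + 201×1.8) = 0.000796 mA.
I_C = β·I_B = 200×0.000796 = 0.159 mA.
V_CE = V_CC − I_C·R_C − I_E·R_E = 12 − 0.159×1.8 − 0.16×1.8 = 11.4 V > V_CE(sat), so the active-region assumption holds.

active; I_C ≈ 0.16 mA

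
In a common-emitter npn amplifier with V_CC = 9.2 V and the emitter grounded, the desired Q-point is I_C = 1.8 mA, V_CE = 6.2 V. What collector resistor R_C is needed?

R_C ≈ 1.7 kΩ

Collector loop: V_CC = I_C·R_C + V_CE.
R_C = (V_CC − V_CE)/I_C = (9.2 − 6.2)/1.8 = 1.67 kΩ.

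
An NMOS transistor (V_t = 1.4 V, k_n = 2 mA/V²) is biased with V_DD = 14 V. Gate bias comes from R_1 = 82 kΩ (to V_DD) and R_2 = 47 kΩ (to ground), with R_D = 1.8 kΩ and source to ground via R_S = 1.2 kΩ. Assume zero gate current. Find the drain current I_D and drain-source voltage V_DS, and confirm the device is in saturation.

V_G = V_DD·R_2/(R_1+R_2) = 14×47/129 = 5.1 V.
Assume saturation: I_D = (k_n/2)(V_GS − V_t)² with V_GS = V_G − I_D·R_S = 5.1 − 1.2·I_D.
Substituting gives 1.44·I_D² − 9.88·I_D + 13.7 = 0, with roots I_D = 1.93 or 4.94 mA.
The root I_D = 4.94 mA gives V_GS = -0.822 V ≤ V_t, so take I_D = 1.93 mA.
Then V_GS = 2.79 V and V_DS = V_DD − I_D(R_D+R_S) = 14 − 1.93×3 = 8.22 V.
Saturation requires V_DS ≥ V_GS − V_t = 1.39 V; 8.22 ≥ 1.39 ✓.

I_D ≈ 1.9 mA, V_DS ≈ 8.2 V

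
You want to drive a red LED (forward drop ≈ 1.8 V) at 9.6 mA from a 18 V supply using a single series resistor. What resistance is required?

R ≈ 1.7 kΩ

The resistor drops V_S − V_D = 18 − 1.8 = 16.2 V at 9.6 mA.
R = 16.2 V / 9.6 mA = 1.69 kΩ.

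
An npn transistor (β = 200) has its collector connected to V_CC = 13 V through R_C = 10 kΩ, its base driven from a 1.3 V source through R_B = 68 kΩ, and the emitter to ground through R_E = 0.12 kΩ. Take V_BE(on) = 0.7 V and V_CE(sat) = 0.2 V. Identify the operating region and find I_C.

Assume active: I_B = (1.3 − 0.7)/(68 + 201×0.12) = 0.00651 mA, I_C = β·I_B = 1.3 mA.
Then V_CE = 13 − 1.3×10 − 1.31×0.12 = -0.184 V < 0.2 V — the active assumption fails.
Re-solve with V_CE = 0.2 V. KCL at the emitter: V_E/R_E = (V_BB−0.7−V_E)/R_B + (V_CC−0.2−V_E)/R_C, giving V_E = 0.153 V.
I_C = (V_CC − 0.2 − V_E)/R_C = (12.8 − 0.153)/10 = 1.26 mA.
Check: I_B = (0.6 − 0.153)/68 = 0.00658 mA, and β·I_B = 1.32 mA > I_C, confirming saturation.

saturation; I_C ≈ 1.3 mA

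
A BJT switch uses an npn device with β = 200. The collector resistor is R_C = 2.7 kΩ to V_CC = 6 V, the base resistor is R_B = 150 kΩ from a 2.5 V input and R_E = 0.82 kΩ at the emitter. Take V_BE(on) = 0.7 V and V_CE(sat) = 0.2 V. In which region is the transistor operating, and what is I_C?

Assume active. Base-emitter loop: I_B = (V_BB − V_BE)/(R_B + (β+1)R_E) = (2.5 − 0.7)/(150 + 201×0.82) = 0.00572 mA.
I_C = β·I_B = 200×0.00572 = 1.14 mA.
V_CE = V_CC − I_C·R_C − I_E·R_E = 6 − 1.14×2.7 − 1.15×0.82 = 1.97 V > V_CE(sat), so the active-region assumption holds.

active; I_C ≈ 1.1 mA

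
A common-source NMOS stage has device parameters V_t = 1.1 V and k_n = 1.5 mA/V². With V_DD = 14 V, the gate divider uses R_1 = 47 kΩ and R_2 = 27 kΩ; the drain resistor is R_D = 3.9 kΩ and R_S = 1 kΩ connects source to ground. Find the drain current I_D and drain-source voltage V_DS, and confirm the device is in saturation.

I_D ≈ 2.3 mA, V_DS ≈ 2.9 V

V_G = V_DD·R_2/(R_1+R_2) = 14×27/74 = 5.11 V.
Assume saturation: I_D = (k_n/2)(V_GS − V_t)² with V_GS = V_G − I_D·R_S = 5.11 − 1·I_D.
Substituting gives 0.75·I_D² − 7.01·I_D + 12 = 0, with roots I_D = 2.27 or 7.08 mA.
The root I_D = 7.08 mA gives V_GS = -1.97 V ≤ V_t, so take I_D = 2.27 mA.
Then V_GS = 2.84 V and V_DS = V_DD − I_D(R_D+R_S) = 14 − 2.27×4.9 = 2.88 V.
Saturation requires V_DS ≥ V_GS − V_t = 1.74 V; 2.88 ≥ 1.74 ✓.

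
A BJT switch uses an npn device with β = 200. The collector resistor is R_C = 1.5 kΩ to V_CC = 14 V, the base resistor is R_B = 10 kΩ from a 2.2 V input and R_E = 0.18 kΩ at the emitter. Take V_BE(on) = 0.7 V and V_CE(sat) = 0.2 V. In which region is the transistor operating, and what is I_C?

Assume active. Base-emitter loop: I_B = (V_BB − V_BE)/(R_B + (β+1)R_E) = (2.2 − 0.7)/(10 + 201×0.18) = 0.0325 mA.
I_C = β·I_B = 200×0.0325 = 6.5 mA.
V_CE = V_CC − I_C·R_C − I_E·R_E = 14 − 6.5×1.5 − 6.53×0.18 = 3.08 V > V_CE(sat), so the active-region assumption holds.

active; I_C ≈ 6.5 mA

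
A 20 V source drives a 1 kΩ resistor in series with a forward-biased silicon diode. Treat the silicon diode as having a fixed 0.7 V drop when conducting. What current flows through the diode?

I ≈ 19 mA

KVL around the loop: 20 = V_D + I·R = 0.7 + I × 1 kΩ.
So I = (20 − 0.7) / 1 kΩ = 19.3 / 1 = 19.3 mA.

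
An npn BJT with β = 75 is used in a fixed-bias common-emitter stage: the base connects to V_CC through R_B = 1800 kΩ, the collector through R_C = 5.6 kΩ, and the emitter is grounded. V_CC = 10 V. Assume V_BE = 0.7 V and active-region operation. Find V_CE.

Base loop: V_CC = I_B·R_B + V_BE, so I_B = (10 − 0.7)/1800 kΩ = 0.00517 mA.
In the active region I_C = β·I_B = 75 × 0.00517 = 0.388 mA.
Collector loop: V_CE = V_CC − I_C·R_C = 10 − 0.388×5.6 = 7.83 V.
Since V_CE = 7.83 V > V_CE(sat) ≈ 0.2 V, the transistor is in the active region as assumed.

V_CE ≈ 7.8 V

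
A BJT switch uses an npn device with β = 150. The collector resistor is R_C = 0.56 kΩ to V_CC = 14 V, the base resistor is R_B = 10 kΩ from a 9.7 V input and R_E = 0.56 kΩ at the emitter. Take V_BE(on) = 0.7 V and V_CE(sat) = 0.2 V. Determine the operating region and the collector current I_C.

saturation; I_C ≈ 12 mA

Assume active: I_B = (9.7 − 0.7)/(10 + 151×0.56) = 0.0952 mA, I_C = β·I_B = 14.3 mA.
Then V_CE = 14 − 14.3×0.56 − 14.4×0.56 = -2.04 V < 0.2 V — the active assumption fails.
Re-solve with V_CE = 0.2 V. KCL at the emitter: V_E/R_E = (V_BB−0.7−V_E)/R_B + (V_CC−0.2−V_E)/R_C, giving V_E = 6.96 V.
I_C = (V_CC − 0.2 − V_E)/R_C = (13.8 − 6.96)/0.56 = 12.2 mA.
Check: I_B = (9 − 6.96)/10 = 0.204 mA, and β·I_B = 30.6 mA > I_C, confirming saturation.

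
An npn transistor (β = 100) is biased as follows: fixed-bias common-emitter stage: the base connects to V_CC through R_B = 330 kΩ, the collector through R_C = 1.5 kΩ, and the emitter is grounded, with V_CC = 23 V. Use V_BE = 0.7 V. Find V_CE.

Base loop: V_CC = I_B·R_B + V_BE, so I_B = (23 − 0.7)/330 kΩ = 0.0676 mA.
In the active region I_C = β·I_B = 100 × 0.0676 = 6.76 mA.
Collector loop: V_CE = V_CC − I_C·R_C = 23 − 6.76×1.5 = 12.9 V.
Since V_CE = 12.9 V > V_CE(sat) ≈ 0.2 V, the transistor is in the active region as assumed.

V_CE ≈ 13 V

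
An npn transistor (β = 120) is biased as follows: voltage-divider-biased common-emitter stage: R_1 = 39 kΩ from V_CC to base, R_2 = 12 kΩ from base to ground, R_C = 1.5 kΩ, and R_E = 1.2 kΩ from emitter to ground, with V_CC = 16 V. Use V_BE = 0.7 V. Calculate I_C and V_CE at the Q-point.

Thevenize the base divider: V_Th = V_CC·R_2/(R_1+R_2) = 16×12/51 = 3.76 V, R_Th = R_1‖R_2 = 9.18 kΩ.
Base-emitter loop: V_Th = I_B·R_Th + V_BE + (β+1)I_B·R_E, so I_B = (3.76 − 0.7) / (9.18 + 121×1.2) = 0.0199 mA.
I_C = β·I_B = 120×0.0199 = 2.38 mA, and I_E = (β+1)I_B = 2.4 mA.
V_CE = V_CC − I_C·R_C − I_E·R_E = 16 − 2.38×1.5 − 2.4×1.2 = 9.54 V.
V_CE = 9.54 V > 0.2 V confirms active-region operation.

I_C ≈ 2.4 mA, V_CE ≈ 9.5 V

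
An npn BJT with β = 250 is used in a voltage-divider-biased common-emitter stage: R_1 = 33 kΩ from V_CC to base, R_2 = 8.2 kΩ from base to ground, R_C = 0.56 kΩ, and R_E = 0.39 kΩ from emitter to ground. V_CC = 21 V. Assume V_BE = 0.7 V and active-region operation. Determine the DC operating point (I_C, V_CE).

I_C ≈ 8.3 mA, V_CE ≈ 13 V

Thevenize the base divider: V_Th = V_CC·R_2/(R_1+R_2) = 21×8.2/41.2 = 4.18 V, R_Th = R_1‖R_2 = 6.57 kΩ.
Base-emitter loop: V_Th = I_B·R_Th + V_BE + (β+1)I_B·R_E, so I_B = (4.18 − 0.7) / (6.57 + 251×0.39) = 0.0333 mA.
I_C = β·I_B = 250×0.0333 = 8.33 mA, and I_E = (β+1)I_B = 8.36 mA.
V_CE = V_CC − I_C·R_C − I_E·R_E = 21 − 8.33×0.56 − 8.36×0.39 = 13.1 V.
V_CE = 13.1 V > 0.2 V confirms active-region operation.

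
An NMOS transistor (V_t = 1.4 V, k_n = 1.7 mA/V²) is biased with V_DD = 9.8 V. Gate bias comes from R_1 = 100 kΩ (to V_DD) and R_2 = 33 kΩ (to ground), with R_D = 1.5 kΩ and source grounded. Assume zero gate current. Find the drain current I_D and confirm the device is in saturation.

V_G = V_DD·R_2/(R_1+R_2) = 9.8×33/133 = 2.43 V. With the source grounded, V_GS = V_G = 2.43 V.
Assume saturation: I_D = (k_n/2)(V_GS − V_t)² = (1.7/2)×(2.43 − 1.4)² = 0.85×1.03² = 0.905 mA.
V_DS = V_DD − I_D·R_D = 9.8 − 0.905×1.5 = 8.44 V.
Saturation requires V_DS ≥ V_GS − V_t = 1.03 V; 8.44 ≥ 1.03 ✓.

I_D ≈ 0.9 mA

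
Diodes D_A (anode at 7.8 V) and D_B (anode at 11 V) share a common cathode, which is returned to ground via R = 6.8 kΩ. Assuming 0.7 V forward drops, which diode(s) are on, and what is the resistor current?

Only D_B conducts; I_R ≈ 1.5 mA

Assume both conduct. Then node N would need to be at both 7.8−0.7 = 7.1 V and 11−0.7 = 10.3 V, which is impossible.
Assume only D_B conducts: V_N = 11 − 0.7 = 10.3 V, so I_R = 10.3/6.8 = 1.51 mA.
Check D_A: its anode-to-cathode voltage is 7.8 − 10.3 = -2.5 V < 0.7 V, so it is off. The assumption is consistent.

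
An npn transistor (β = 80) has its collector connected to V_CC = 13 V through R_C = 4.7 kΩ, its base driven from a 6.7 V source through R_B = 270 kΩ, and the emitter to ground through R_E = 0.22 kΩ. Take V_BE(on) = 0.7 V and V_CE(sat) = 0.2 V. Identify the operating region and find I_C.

active; I_C ≈ 1.7 mA

Assume active. Base-emitter loop: I_B = (V_BB − V_BE)/(R_B + (β+1)R_E) = (6.7 − 0.7)/(270 + 81×0.22) = 0.0208 mA.
I_C = β·I_B = 80×0.0208 = 1.67 mA.
V_CE = V_CC − I_C·R_C − I_E·R_E = 13 − 1.67×4.7 − 1.69×0.22 = 4.79 V > V_CE(sat), so the active-region assumption holds.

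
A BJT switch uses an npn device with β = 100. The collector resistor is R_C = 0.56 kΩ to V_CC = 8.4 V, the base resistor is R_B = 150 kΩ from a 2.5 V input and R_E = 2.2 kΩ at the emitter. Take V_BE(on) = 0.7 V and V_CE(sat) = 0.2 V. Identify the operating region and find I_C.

Assume active. Base-emitter loop: I_B = (V_BB − V_BE)/(R_B + (β+1)R_E) = (2.5 − 0.7)/(150 + 101×2.2) = 0.00484 mA.
I_C = β·I_B = 100×0.00484 = 0.484 mA.
V_CE = V_CC − I_C·R_C − I_E·R_E = 8.4 − 0.484×0.56 − 0.488×2.2 = 7.05 V > V_CE(sat), so the active-region assumption holds.

active; I_C ≈ 0.48 mA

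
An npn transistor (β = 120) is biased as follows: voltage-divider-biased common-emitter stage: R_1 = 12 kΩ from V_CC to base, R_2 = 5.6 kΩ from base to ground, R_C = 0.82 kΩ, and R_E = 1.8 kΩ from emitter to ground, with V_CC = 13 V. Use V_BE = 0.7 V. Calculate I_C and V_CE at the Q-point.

Thevenize the base divider: V_Th = V_CC·R_2/(R_1+R_2) = 13×5.6/17.6 = 4.14 V, R_Th = R_1‖R_2 = 3.82 kΩ.
Base-emitter loop: V_Th = I_B·R_Th + V_BE + (β+1)I_B·R_E, so I_B = (4.14 − 0.7) / (3.82 + 121×1.8) = 0.0155 mA.
I_C = β·I_B = 120×0.0155 = 1.86 mA, and I_E = (β+1)I_B = 1.88 mA.
V_CE = V_CC − I_C·R_C − I_E·R_E = 13 − 1.86×0.82 − 1.88×1.8 = 8.1 V.
V_CE = 8.1 V > 0.2 V confirms active-region operation.

I_C ≈ 1.9 mA, V_CE ≈ 8.1 V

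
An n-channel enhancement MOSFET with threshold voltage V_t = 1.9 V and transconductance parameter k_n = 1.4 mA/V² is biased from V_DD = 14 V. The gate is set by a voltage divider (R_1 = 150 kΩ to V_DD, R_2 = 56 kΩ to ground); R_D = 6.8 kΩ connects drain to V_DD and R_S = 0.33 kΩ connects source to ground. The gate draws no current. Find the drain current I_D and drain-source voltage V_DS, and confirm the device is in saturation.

V_G = V_DD·R_2/(R_1+R_2) = 14×56/206 = 3.81 V.
Assume saturation: I_D = (k_n/2)(V_GS − V_t)² with V_GS = V_G − I_D·R_S = 3.81 − 0.33·I_D.
Substituting gives 0.0762·I_D² − 1.88·I_D + 2.54 = 0, with roots I_D = 1.44 or 23.2 mA.
The root I_D = 23.2 mA gives V_GS = -3.86 V ≤ V_t, so take I_D = 1.44 mA.
Then V_GS = 3.33 V and V_DS = V_DD − I_D(R_D+R_S) = 14 − 1.44×7.13 = 3.76 V.
Saturation requires V_DS ≥ V_GS − V_t = 1.43 V; 3.76 ≥ 1.43 ✓.

I_D ≈ 1.4 mA, V_DS ≈ 3.8 V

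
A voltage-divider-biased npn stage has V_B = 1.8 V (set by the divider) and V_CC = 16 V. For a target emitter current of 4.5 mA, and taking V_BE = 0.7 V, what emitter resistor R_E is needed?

V_E = V_B − V_BE = 1.8 − 0.7 = 1.1 V.
R_E = V_E / I_E = 1.1 / 4.5 = 0.244 kΩ.

R_E ≈ 0.24 kΩ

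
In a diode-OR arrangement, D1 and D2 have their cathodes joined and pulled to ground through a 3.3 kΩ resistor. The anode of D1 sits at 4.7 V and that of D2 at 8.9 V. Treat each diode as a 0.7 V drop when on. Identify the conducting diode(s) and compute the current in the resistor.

Assume both conduct. Then node N would need to be at both 4.7−0.7 = 4 V and 8.9−0.7 = 8.2 V, which is impossible.
Assume only D2 conducts: V_N = 8.9 − 0.7 = 8.2 V, so I_R = 8.2/3.3 = 2.48 mA.
Check D1: its anode-to-cathode voltage is 4.7 − 8.2 = -3.5 V < 0.7 V, so it is off. The assumption is consistent.

Only D2 conducts; I_R ≈ 2.5 mA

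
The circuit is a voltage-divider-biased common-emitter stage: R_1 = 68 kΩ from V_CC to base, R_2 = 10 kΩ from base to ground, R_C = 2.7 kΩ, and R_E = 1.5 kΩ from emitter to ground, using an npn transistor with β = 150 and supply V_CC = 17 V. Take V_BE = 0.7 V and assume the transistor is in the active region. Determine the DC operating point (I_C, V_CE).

Thevenize the base divider: V_Th = V_CC·R_2/(R_1+R_2) = 17×10/78 = 2.18 V, R_Th = R_1‖R_2 = 8.72 kΩ.
Base-emitter loop: V_Th = I_B·R_Th + V_BE + (β+1)I_B·R_E, so I_B = (2.18 − 0.7) / (8.72 + 151×1.5) = 0.00629 mA.
I_C = β·I_B = 150×0.00629 = 0.943 mA, and I_E = (β+1)I_B = 0.95 mA.
V_CE = V_CC − I_C·R_C − I_E·R_E = 17 − 0.943×2.7 − 0.95×1.5 = 13 V.
V_CE = 13 V > 0.2 V confirms active-region operation.

I_C ≈ 0.94 mA, V_CE ≈ 13 V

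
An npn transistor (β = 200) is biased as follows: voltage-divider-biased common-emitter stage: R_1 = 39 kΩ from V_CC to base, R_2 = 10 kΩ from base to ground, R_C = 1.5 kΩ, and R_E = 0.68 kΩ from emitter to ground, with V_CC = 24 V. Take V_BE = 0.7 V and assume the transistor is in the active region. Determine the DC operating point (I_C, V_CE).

I_C ≈ 5.8 mA, V_CE ≈ 11 V

Thevenize the base divider: V_Th = V_CC·R_2/(R_1+R_2) = 24×10/49 = 4.9 V, R_Th = R_1‖R_2 = 7.96 kΩ.
Base-emitter loop: V_Th = I_B·R_Th + V_BE + (β+1)I_B·R_E, so I_B = (4.9 − 0.7) / (7.96 + 201×0.68) = 0.029 mA.
I_C = β·I_B = 200×0.029 = 5.8 mA, and I_E = (β+1)I_B = 5.83 mA.
V_CE = V_CC − I_C·R_C − I_E·R_E = 24 − 5.8×1.5 − 5.83×0.68 = 11.3 V.
V_CE = 11.3 V > 0.2 V confirms active-region operation.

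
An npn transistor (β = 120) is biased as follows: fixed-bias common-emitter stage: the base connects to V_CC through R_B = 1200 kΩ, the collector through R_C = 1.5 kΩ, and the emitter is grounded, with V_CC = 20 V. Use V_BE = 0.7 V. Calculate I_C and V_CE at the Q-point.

I_C ≈ 1.9 mA, V_CE ≈ 17 V

Base loop: V_CC = I_B·R_B + V_BE, so I_B = (20 − 0.7)/1200 kΩ = 0.0161 mA.
In the active region I_C = β·I_B = 120 × 0.0161 = 1.93 mA.
Collector loop: V_CE = V_CC − I_C·R_C = 20 − 1.93×1.5 = 17.1 V.
Since V_CE = 17.1 V > V_CE(sat) ≈ 0.2 V, the transistor is in the active region as assumed.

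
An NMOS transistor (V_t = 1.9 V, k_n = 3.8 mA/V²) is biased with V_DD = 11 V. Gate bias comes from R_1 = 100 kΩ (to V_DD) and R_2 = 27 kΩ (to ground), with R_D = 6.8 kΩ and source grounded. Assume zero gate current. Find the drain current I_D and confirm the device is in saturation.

V_G = V_DD·R_2/(R_1+R_2) = 11×27/127 = 2.34 V. With the source grounded, V_GS = V_G = 2.34 V.
Assume saturation: I_D = (k_n/2)(V_GS − V_t)² = (3.8/2)×(2.34 − 1.9)² = 1.9×0.439² = 0.365 mA.
V_DS = V_DD − I_D·R_D = 11 − 0.365×6.8 = 8.51 V.
Saturation requires V_DS ≥ V_GS − V_t = 0.439 V; 8.51 ≥ 0.439 ✓.

I_D ≈ 0.37 mA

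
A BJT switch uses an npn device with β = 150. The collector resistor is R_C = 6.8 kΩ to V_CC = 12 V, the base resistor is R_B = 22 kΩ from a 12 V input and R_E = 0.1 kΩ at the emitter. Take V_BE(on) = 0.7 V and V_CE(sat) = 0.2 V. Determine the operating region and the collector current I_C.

Assume active: I_B = (12 − 0.7)/(22 + 151×0.1) = 0.305 mA, I_C = β·I_B = 45.7 mA.
Then V_CE = 12 − 45.7×6.8 − 46×0.1 = -303 V < 0.2 V — the active assumption fails.
Re-solve with V_CE = 0.2 V. KCL at the emitter: V_E/R_E = (V_BB−0.7−V_E)/R_B + (V_CC−0.2−V_E)/R_C, giving V_E = 0.221 V.
I_C = (V_CC − 0.2 − V_E)/R_C = (11.8 − 0.221)/6.8 = 1.7 mA.
Check: I_B = (11.3 − 0.221)/22 = 0.504 mA, and β·I_B = 75.5 mA > I_C, confirming saturation.

saturation; I_C ≈ 1.7 mA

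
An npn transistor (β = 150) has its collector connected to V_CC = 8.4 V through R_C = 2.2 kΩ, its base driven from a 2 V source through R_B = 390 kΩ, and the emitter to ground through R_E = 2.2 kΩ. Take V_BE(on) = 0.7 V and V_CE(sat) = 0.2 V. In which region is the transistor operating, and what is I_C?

Assume active. Base-emitter loop: I_B = (V_BB − V_BE)/(R_B + (β+1)R_E) = (2 − 0.7)/(390 + 151×2.2) = 0.0018 mA.
I_C = β·I_B = 150×0.0018 = 0.27 mA.
V_CE = V_CC − I_C·R_C − I_E·R_E = 8.4 − 0.27×2.2 − 0.272×2.2 = 7.21 V > V_CE(sat), so the active-region assumption holds.

active; I_C ≈ 0.27 mA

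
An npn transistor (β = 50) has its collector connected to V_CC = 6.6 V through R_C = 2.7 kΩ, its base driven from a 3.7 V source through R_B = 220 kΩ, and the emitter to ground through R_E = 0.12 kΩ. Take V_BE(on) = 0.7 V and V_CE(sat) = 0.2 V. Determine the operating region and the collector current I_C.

active; I_C ≈ 0.66 mA

Assume active. Base-emitter loop: I_B = (V_BB − V_BE)/(R_B + (β+1)R_E) = (3.7 − 0.7)/(220 + 51×0.12) = 0.0133 mA.
I_C = β·I_B = 50×0.0133 = 0.663 mA.
V_CE = V_CC − I_C·R_C − I_E·R_E = 6.6 − 0.663×2.7 − 0.677×0.12 = 4.73 V > V_CE(sat), so the active-region assumption holds.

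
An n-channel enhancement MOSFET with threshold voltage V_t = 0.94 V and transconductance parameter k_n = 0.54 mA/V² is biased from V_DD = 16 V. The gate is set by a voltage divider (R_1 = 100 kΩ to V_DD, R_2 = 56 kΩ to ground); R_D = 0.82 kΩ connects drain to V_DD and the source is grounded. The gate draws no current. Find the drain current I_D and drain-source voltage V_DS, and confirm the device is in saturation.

I_D ≈ 6.2 mA, V_DS ≈ 11 V

V_G = V_DD·R_2/(R_1+R_2) = 16×56/156 = 5.74 V. With the source grounded, V_GS = V_G = 5.74 V.
Assume saturation: I_D = (k_n/2)(V_GS − V_t)² = (0.54/2)×(5.74 − 0.94)² = 0.27×4.8² = 6.23 mA.
V_DS = V_DD − I_D·R_D = 16 − 6.23×0.82 = 10.9 V.
Saturation requires V_DS ≥ V_GS − V_t = 4.8 V; 10.9 ≥ 4.8 ✓.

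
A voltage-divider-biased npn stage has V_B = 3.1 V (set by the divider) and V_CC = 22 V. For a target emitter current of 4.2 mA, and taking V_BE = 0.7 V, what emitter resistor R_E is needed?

V_E = V_B − V_BE = 3.1 − 0.7 = 2.4 V.
R_E = V_E / I_E = 2.4 / 4.2 = 0.571 kΩ.

R_E ≈ 0.57 kΩ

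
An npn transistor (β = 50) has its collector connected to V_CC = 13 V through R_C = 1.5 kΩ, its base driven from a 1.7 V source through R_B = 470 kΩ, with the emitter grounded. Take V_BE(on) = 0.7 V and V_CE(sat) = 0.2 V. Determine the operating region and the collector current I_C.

Assume active. Base-emitter loop: I_B = (V_BB − V_BE)/R_B = (1.7 − 0.7)/470 = 0.00213 mA.
I_C = β·I_B = 50×0.00213 = 0.106 mA.
V_CE = V_CC − I_C·R_C = 13 − 0.106×1.5 = 12.8 V > V_CE(sat), so the active-region assumption holds.

active; I_C ≈ 0.11 mA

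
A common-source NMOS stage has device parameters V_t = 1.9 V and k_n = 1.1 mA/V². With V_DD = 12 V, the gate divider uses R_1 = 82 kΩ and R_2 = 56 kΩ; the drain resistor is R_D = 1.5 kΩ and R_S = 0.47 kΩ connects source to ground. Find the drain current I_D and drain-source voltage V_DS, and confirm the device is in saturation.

I_D ≈ 2.1 mA, V_DS ≈ 7.8 V

V_G = V_DD·R_2/(R_1+R_2) = 12×56/138 = 4.87 V.
Assume saturation: I_D = (k_n/2)(V_GS − V_t)² with V_GS = V_G − I_D·R_S = 4.87 − 0.47·I_D.
Substituting gives 0.121·I_D² − 2.54·I_D + 4.85 = 0, with roots I_D = 2.13 or 18.7 mA.
The root I_D = 18.7 mA gives V_GS = -3.94 V ≤ V_t, so take I_D = 2.13 mA.
Then V_GS = 3.87 V and V_DS = V_DD − I_D(R_D+R_S) = 12 − 2.13×1.97 = 7.8 V.
Saturation requires V_DS ≥ V_GS − V_t = 1.97 V; 7.8 ≥ 1.97 ✓.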